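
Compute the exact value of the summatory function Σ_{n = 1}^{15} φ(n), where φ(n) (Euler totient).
Σ_{n ≤ 15} φ(n) = 72

Compute φ(n) for each 1 ≤ n ≤ 15: φ(1) = 1, φ(2) = 1, φ(3) = 2, φ(4) = 2, φ(5) = 4, φ(6) = 2, φ(7) = 6, φ(8) = 4, φ(9) = 6, φ(10) = 4, φ(11) = 10, φ(12) = 4, φ(13) = 12, φ(14) = 6, φ(15) = 8. Summing all 15 values: 72. (Average order: Σ_{n ≤ x} φ(n) ~ (3/π²) x². For x = 15, (3/π²)·15² ≈ 68.39.)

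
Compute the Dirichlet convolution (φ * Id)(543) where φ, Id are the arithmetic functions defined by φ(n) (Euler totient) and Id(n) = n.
(φ * Id)(543) = 1805

Divisors of 543: [1, 3, 181, 543]. For each d | 543:
  d = 1: φ(1) · Id(543/1) = 1 · 543 = 543
  d = 3: φ(3) · Id(543/3) = 2 · 181 = 362
  d = 181: φ(181) · Id(543/181) = 180 · 3 = 540
  d = 543: φ(543) · Id(543/543) = 360 · 1 = 360
Summing: (φ * Id)(543) = 543 + 362 + 540 + 360 = 1805.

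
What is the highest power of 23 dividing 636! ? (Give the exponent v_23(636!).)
v_23(636!) = 28

Legendre's formula: v_p(n!) = Σ_{k ≥ 1} ⌊n / p^k⌋. For p = 23, n = 636, the terms are:
  ⌊636/23^1⌋ = ⌊636/23⌋ = 27
  ⌊636/23^2⌋ = ⌊636/529⌋ = 1
(the next term ⌊636/23^3⌋ = 0, terminating the sum). Summing: v_23(636!) = 27 + 1 = 28.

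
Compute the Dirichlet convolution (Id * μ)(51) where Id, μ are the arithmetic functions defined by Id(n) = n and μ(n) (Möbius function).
(Id * μ)(51) = 32

Divisors of 51: [1, 3, 17, 51]. For each d | 51:
  d = 1: Id(1) · μ(51/1) = 1 · 1 = 1
  d = 3: Id(3) · μ(51/3) = 3 · -1 = -3
  d = 17: Id(17) · μ(51/17) = 17 · -1 = -17
  d = 51: Id(51) · μ(51/51) = 51 · 1 = 51
Summing: (Id * μ)(51) = 1 + -3 + -17 + 51 = 32.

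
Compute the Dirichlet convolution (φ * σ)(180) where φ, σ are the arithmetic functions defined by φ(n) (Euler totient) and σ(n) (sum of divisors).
(φ * σ)(180) = 3240

Divisors of 180: [1, 2, 3, 4, 5, 6, 9, 10, 12, 15, 18, 20, 30, 36, 45, 60, 90, 180]. For each d | 180:
  d = 1: φ(1) · σ(180/1) = 1 · 546 = 546
  d = 2: φ(2) · σ(180/2) = 1 · 234 = 234
  d = 3: φ(3) · σ(180/3) = 2 · 168 = 336
  d = 4: φ(4) · σ(180/4) = 2 · 78 = 156
  d = 5: φ(5) · σ(180/5) = 4 · 91 = 364
  d = 6: φ(6) · σ(180/6) = 2 · 72 = 144
  d = 9: φ(9) · σ(180/9) = 6 · 42 = 252
  d = 10: φ(10) · σ(180/10) = 4 · 39 = 156
  d = 12: φ(12) · σ(180/12) = 4 · 24 = 96
  d = 15: φ(15) · σ(180/15) = 8 · 28 = 224
  d = 18: φ(18) · σ(180/18) = 6 · 18 = 108
  d = 20: φ(20) · σ(180/20) = 8 · 13 = 104
  d = 30: φ(30) · σ(180/30) = 8 · 12 = 96
  d = 36: φ(36) · σ(180/36) = 12 · 6 = 72
  d = 45: φ(45) · σ(180/45) = 24 · 7 = 168
  d = 60: φ(60) · σ(180/60) = 16 · 4 = 64
  d = 90: φ(90) · σ(180/90) = 24 · 3 = 72
  d = 180: φ(180) · σ(180/180) = 48 · 1 = 48
Summing: (φ * σ)(180) = 546 + 234 + 336 + 156 + 364 + 144 + 252 + 156 + 96 + 224 + 108 + 104 + 96 + 72 + 168 + 64 + 72 + 48 = 3240.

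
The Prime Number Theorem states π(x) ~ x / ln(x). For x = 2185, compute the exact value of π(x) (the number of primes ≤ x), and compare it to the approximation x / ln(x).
π(2185) = 327;  x/ln(x) ≈ 284.16;  relative error ≈ 13.10%.

Directly count primes up to 2185: π(2185) = 327. The PNT approximation gives 2185/ln(2185) ≈ 2185/7.68937 ≈ 284.16. Relative error (π(x) − x/ln(x)) / π(x) ≈ 13.10%; the approximation is known to undercount slightly (Li(x) is a better estimate).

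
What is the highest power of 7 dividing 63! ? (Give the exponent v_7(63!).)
v_7(63!) = 10

Legendre's formula: v_p(n!) = Σ_{k ≥ 1} ⌊n / p^k⌋. For p = 7, n = 63, the terms are:
  ⌊63/7^1⌋ = ⌊63/7⌋ = 9
  ⌊63/7^2⌋ = ⌊63/49⌋ = 1
(the next term ⌊63/7^3⌋ = 0, terminating the sum). Summing: v_7(63!) = 9 + 1 = 10.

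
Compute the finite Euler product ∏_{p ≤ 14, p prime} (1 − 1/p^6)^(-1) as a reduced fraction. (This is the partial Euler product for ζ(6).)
∏ = 14388679339409375/14143390691632128

The primes p ≤ 14 are [2, 3, 5, 7, 11, 13]. For each prime, (1 − 1/p^6)^(-1) = p^6 / (p^6 − 1). The product is (1 − 1/2^6)^(-1), (1 − 1/3^6)^(-1), (1 − 1/5^6)^(-1), (1 − 1/7^6)^(-1), (1 − 1/11^6)^(-1), (1 − 1/13^6)^(-1) = ∏ p^6 / (p^6 − 1) = 14388679339409375/14143390691632128.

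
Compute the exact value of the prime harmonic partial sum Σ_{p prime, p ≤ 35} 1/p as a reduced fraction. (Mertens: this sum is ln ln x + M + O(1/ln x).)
Σ 1/p = 314016924901/200560490130

π(35) = 11, so the primes ≤ 35 are [2, 3, 5, 7, 11, 13, 17, 19, 23, 29, 31]. Summing 1/p over these primes: 314016924901/200560490130 ≈ 1.5657. Mertens estimate ln ln(35) + 0.2615 ≈ 1.5300.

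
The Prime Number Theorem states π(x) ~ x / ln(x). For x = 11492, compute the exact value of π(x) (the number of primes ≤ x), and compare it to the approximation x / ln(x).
π(11492) = 1386;  x/ln(x) ≈ 1229.17;  relative error ≈ 11.32%.

Directly count primes up to 11492: π(11492) = 1386. The PNT approximation gives 11492/ln(11492) ≈ 11492/9.34941 ≈ 1229.17. Relative error (π(x) − x/ln(x)) / π(x) ≈ 11.32%; the approximation is known to undercount slightly (Li(x) is a better estimate).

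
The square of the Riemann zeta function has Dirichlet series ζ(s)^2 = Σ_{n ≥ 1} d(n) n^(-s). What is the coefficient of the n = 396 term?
d(396) = 18

ζ(s)^2 = (Σ 1/m^s)(Σ 1/k^s). The coefficient of 1/n^s in the product is the number of ordered pairs (m, k) with mk = n, which equals d(n). For n = 396, divisors are [1, 2, 3, 4, 6, 9, 11, 12, 18, 22, 33, 36, 44, 66, 99, 132, 198, 396], so d(396) = 18.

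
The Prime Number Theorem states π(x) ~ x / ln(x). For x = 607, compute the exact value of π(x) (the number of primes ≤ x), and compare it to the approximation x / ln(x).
π(607) = 111;  x/ln(x) ≈ 94.72;  relative error ≈ 14.67%.

Directly count primes up to 607: π(607) = 111. The PNT approximation gives 607/ln(607) ≈ 607/6.40853 ≈ 94.72. Relative error (π(x) − x/ln(x)) / π(x) ≈ 14.67%; the approximation is known to undercount slightly (Li(x) is a better estimate).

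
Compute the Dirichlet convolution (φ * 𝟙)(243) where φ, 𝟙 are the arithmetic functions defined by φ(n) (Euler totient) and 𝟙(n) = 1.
(φ * 𝟙)(243) = 243

Divisors of 243: [1, 3, 9, 27, 81, 243]. For each d | 243:
  d = 1: φ(1) · 𝟙(243/1) = 1 · 1 = 1
  d = 3: φ(3) · 𝟙(243/3) = 2 · 1 = 2
  d = 9: φ(9) · 𝟙(243/9) = 6 · 1 = 6
  d = 27: φ(27) · 𝟙(243/27) = 18 · 1 = 18
  d = 81: φ(81) · 𝟙(243/81) = 54 · 1 = 54
  d = 243: φ(243) · 𝟙(243/243) = 162 · 1 = 162
Summing: (φ * 𝟙)(243) = 1 + 2 + 6 + 18 + 54 + 162 = 243.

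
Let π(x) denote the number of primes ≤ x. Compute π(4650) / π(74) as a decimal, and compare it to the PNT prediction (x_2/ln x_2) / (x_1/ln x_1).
π(4650)/π(74) = 628/21 ≈ 29.9048;  PNT prediction ≈ 32.0273.

π(74) = 21 and π(4650) = 628, so π(4650)/π(74) ≈ 29.9048. The PNT-predicted ratio is (4650/ln(4650)) / (74/ln(74)) ≈ 32.0273. The two agree to within a few percent, as expected.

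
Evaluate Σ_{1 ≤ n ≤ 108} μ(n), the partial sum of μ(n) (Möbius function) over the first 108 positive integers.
Σ_{n ≤ 108} μ(n) = -3

Compute μ(n) for each 1 ≤ n ≤ 108: μ(1) = 1, μ(2) = -1, μ(3) = -1, μ(4) = 0, μ(5) = -1, μ(6) = 1, μ(7) = -1, μ(8) = 0, μ(9) = 0, μ(10) = 1, μ(11) = -1, μ(12) = 0, μ(13) = -1, μ(14) = 1, μ(15) = 1, μ(16) = 0, μ(17) = -1, μ(18) = 0, μ(19) = -1, μ(20) = 0, μ(21) = 1, μ(22) = 1, μ(23) = -1, μ(24) = 0, μ(25) = 0, μ(26) = 1, μ(27) = 0, μ(28) = 0, μ(29) = -1, μ(30) = -1, μ(31) = -1, μ(32) = 0, μ(33) = 1, μ(34) = 1, μ(35) = 1, μ(36) = 0, μ(37) = -1, μ(38) = 1, μ(39) = 1, μ(40) = 0, μ(41) = -1, μ(42) = -1, μ(43) = -1, μ(44) = 0, μ(45) = 0, μ(46) = 1, μ(47) = -1, μ(48) = 0, μ(49) = 0, μ(50) = 0, μ(51) = 1, μ(52) = 0, μ(53) = -1, μ(54) = 0, μ(55) = 1, μ(56) = 0, μ(57) = 1, μ(58) = 1, μ(59) = -1, μ(60) = 0, μ(61) = -1, μ(62) = 1, μ(63) = 0, μ(64) = 0, μ(65) = 1, μ(66) = -1, μ(67) = -1, μ(68) = 0, μ(69) = 1, μ(70) = -1, μ(71) = -1, μ(72) = 0, μ(73) = -1, μ(74) = 1, μ(75) = 0, μ(76) = 0, μ(77) = 1, μ(78) = -1, μ(79) = -1, μ(80) = 0, μ(81) = 0, μ(82) = 1, μ(83) = -1, μ(84) = 0, μ(85) = 1, μ(86) = 1, μ(87) = 1, μ(88) = 0, μ(89) = -1, μ(90) = 0, μ(91) = 1, μ(92) = 0, μ(93) = 1, μ(94) = 1, μ(95) = 1, μ(96) = 0, μ(97) = -1, μ(98) = 0, μ(99) = 0, μ(100) = 0, μ(101) = -1, μ(102) = -1, μ(103) = -1, μ(104) = 0, μ(105) = -1, μ(106) = 1, μ(107) = -1, μ(108) = 0. Summing all 108 values: -3. (Mertens function M(x) = Σ_{n ≤ x} μ(n); on average M(x) should be small (PNT ⟺ M(x) = o(x)).)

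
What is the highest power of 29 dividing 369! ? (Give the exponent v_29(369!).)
v_29(369!) = 12

Legendre's formula: v_p(n!) = Σ_{k ≥ 1} ⌊n / p^k⌋. For p = 29, n = 369, the terms are:
  ⌊369/29^1⌋ = ⌊369/29⌋ = 12
(the next term ⌊369/29^2⌋ = 0, terminating the sum). Summing: v_29(369!) = 12 = 12.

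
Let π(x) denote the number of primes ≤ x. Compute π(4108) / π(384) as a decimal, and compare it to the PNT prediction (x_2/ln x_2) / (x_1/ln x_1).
π(4108)/π(384) = 565/76 ≈ 7.4342;  PNT prediction ≈ 7.6507.

π(384) = 76 and π(4108) = 565, so π(4108)/π(384) ≈ 7.4342. The PNT-predicted ratio is (4108/ln(4108)) / (384/ln(384)) ≈ 7.6507. The two agree to within a few percent, as expected.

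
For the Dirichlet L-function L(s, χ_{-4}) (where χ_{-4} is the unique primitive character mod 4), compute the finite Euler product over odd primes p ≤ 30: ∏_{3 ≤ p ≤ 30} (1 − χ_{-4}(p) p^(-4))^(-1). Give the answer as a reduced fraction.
∏ = 2025743556867464796746949565/2048388086956649527369531392

The odd primes p ≤ 30 are [3, 5, 7, 11, 13, 17, 19, 23, 29]. For each, χ(p) = 1 if p ≡ 1 mod 4, χ(p) = −1 if p ≡ 3 mod 4. Taking (1 − χ(p)/p^4)^(-1) = p^4/(p^4 − χ(p)): (1 − (-1)/3^4)^(-1) · (1 − (1)/5^4)^(-1) · (1 − (-1)/7^4)^(-1) · (1 − (-1)/11^4)^(-1) · (1 − (1)/13^4)^(-1) · (1 − (1)/17^4)^(-1) · (1 − (-1)/19^4)^(-1) · (1 − (-1)/23^4)^(-1) · (1 − (1)/29^4)^(-1) = 2025743556867464796746949565/2048388086956649527369531392.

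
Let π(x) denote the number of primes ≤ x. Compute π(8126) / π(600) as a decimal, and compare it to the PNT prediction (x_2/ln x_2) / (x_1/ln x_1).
π(8126)/π(600) = 1022/109 ≈ 9.3761;  PNT prediction ≈ 9.6232.

π(600) = 109 and π(8126) = 1022, so π(8126)/π(600) ≈ 9.3761. The PNT-predicted ratio is (8126/ln(8126)) / (600/ln(600)) ≈ 9.6232. The two agree to within a few percent, as expected.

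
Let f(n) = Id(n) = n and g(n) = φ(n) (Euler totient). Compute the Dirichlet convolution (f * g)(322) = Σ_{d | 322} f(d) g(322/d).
(Id * φ)(322) = 1755

Divisors of 322: [1, 2, 7, 14, 23, 46, 161, 322]. For each d | 322:
  d = 1: Id(1) · φ(322/1) = 1 · 132 = 132
  d = 2: Id(2) · φ(322/2) = 2 · 132 = 264
  d = 7: Id(7) · φ(322/7) = 7 · 22 = 154
  d = 14: Id(14) · φ(322/14) = 14 · 22 = 308
  d = 23: Id(23) · φ(322/23) = 23 · 6 = 138
  d = 46: Id(46) · φ(322/46) = 46 · 6 = 276
  d = 161: Id(161) · φ(322/161) = 161 · 1 = 161
  d = 322: Id(322) · φ(322/322) = 322 · 1 = 322
Summing: (Id * φ)(322) = 132 + 264 + 154 + 308 + 138 + 276 + 161 + 322 = 1755.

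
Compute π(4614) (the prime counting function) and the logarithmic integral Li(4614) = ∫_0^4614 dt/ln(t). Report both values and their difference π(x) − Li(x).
π(4614) = 623;  Li(4614) ≈ 638.75;  π(x) − Li(x) ≈ -15.75.

Direct count of primes ≤ 4614 gives π(4614) = 623. Numerical evaluation of the logarithmic integral gives Li(4614) ≈ 638.75. The difference π(x) − Li(x) ≈ -15.75 is typically negative for small/moderate x (Li(x) overestimates), though Littlewood's theorem shows this sign changes infinitely often.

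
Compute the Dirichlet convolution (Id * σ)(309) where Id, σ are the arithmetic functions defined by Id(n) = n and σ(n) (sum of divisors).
(Id * σ)(309) = 1449

Divisors of 309: [1, 3, 103, 309]. For each d | 309:
  d = 1: Id(1) · σ(309/1) = 1 · 416 = 416
  d = 3: Id(3) · σ(309/3) = 3 · 104 = 312
  d = 103: Id(103) · σ(309/103) = 103 · 4 = 412
  d = 309: Id(309) · σ(309/309) = 309 · 1 = 309
Summing: (Id * σ)(309) = 416 + 312 + 412 + 309 = 1449.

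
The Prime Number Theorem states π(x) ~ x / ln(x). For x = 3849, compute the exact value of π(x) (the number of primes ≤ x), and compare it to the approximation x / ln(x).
π(3849) = 533;  x/ln(x) ≈ 466.23;  relative error ≈ 12.53%.

Directly count primes up to 3849: π(3849) = 533. The PNT approximation gives 3849/ln(3849) ≈ 3849/8.25557 ≈ 466.23. Relative error (π(x) − x/ln(x)) / π(x) ≈ 12.53%; the approximation is known to undercount slightly (Li(x) is a better estimate).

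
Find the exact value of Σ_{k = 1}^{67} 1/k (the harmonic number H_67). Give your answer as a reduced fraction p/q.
H_67 = 14050874595745034300902316411/2933773379069966367528193600

Direct summation: H_67 = 1 + 1/2 + ... + 1/67. The least common denominator is lcm(1, ..., 67) = 79211881234889091923261227200; over this denominator the numerator is 79211881234889091923261227200 + 39605940617444545961630613600 + 26403960411629697307753742400 + 19802970308722272980815306800 + 15842376246977818384652245440 + 13201980205814848653876871200 + 11315983033555584560465889600 + 9901485154361136490407653400 + 8801320137209899102584580800 + 7921188123488909192326122720 + 7201080112262644720296475200 + 6600990102907424326938435600 + 6093221633453007071020094400 + 5657991516777792280232944800 + 5280792082325939461550748480 + 4950742577180568245203826700 + 4659522425581711289603601600 + 4400660068604949551292290400 + 4169046380783636417013748800 + 3960594061744454596163061360 + 3771994344518528186821963200 + 3600540056131322360148237600 + 3443994836299525735793966400 + 3300495051453712163469217800 + 3168475249395563676930449088 + 3046610816726503535510047200 + 2933773379069966367528193600 + 2828995758388896140116472400 + 2731444180513416962871076800 + 2640396041162969730775374240 + 2555221975319002965266491200 + 2475371288590284122601913350 + 2400360037420881573432158400 + 2329761212790855644801800800 + 2263196606711116912093177920 + 2200330034302474775646145200 + 2140861654997002484412465600 + 2084523190391818208506874400 + 2031073877817669023673364800 + 1980297030872227298081530680 + 1931997103289977851786859200 + 1885997172259264093410981600 + 1842136772904397486587470400 + 1800270028065661180074118800 + 1760264027441979820516916160 + 1721997418149762867896983200 + 1685359175210406211133217600 + 1650247525726856081734608900 + 1616569004793654937209412800 + 1584237624697781838465224544 + 1553174141860570429867867200 + 1523305408363251767755023600 + 1494563796884699847608702400 + 1466886689534983183764096800 + 1440216022452528944059295040 + 1414497879194448070058236200 + 1389682126927878805671249600 + 1365722090256708481435538400 + 1342574258218459185140020800 + 1320198020581484865387687120 + 1298555430080149047922315200 + 1277610987659501482633245600 + 1257331448172842728940654400 + 1237685644295142061300956675 + 1218644326690601414204018880 + 1200180018710440786716079200 + 1182266884102822267511361600 = 379373614085115926124362543097, so H_67 = 379373614085115926124362543097/79211881234889091923261227200; reducing by gcd(379373614085115926124362543097, 79211881234889091923261227200) = 27 gives 14050874595745034300902316411/2933773379069966367528193600 ≈ 4.78935. (The PNT-adjacent estimate ln(67) + γ ≈ 4.78191 matches within O(1/n).)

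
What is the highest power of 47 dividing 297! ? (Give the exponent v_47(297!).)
v_47(297!) = 6

Legendre's formula: v_p(n!) = Σ_{k ≥ 1} ⌊n / p^k⌋. For p = 47, n = 297, the terms are:
  ⌊297/47^1⌋ = ⌊297/47⌋ = 6
(the next term ⌊297/47^2⌋ = 0, terminating the sum). Summing: v_47(297!) = 6 = 6.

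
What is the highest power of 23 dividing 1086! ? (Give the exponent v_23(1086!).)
v_23(1086!) = 49

Legendre's formula: v_p(n!) = Σ_{k ≥ 1} ⌊n / p^k⌋. For p = 23, n = 1086, the terms are:
  ⌊1086/23^1⌋ = ⌊1086/23⌋ = 47
  ⌊1086/23^2⌋ = ⌊1086/529⌋ = 2
(the next term ⌊1086/23^3⌋ = 0, terminating the sum). Summing: v_23(1086!) = 47 + 2 = 49.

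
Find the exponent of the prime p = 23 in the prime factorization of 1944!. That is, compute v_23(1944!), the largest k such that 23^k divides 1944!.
v_23(1944!) = 87

Legendre's formula: v_p(n!) = Σ_{k ≥ 1} ⌊n / p^k⌋. For p = 23, n = 1944, the terms are:
  ⌊1944/23^1⌋ = ⌊1944/23⌋ = 84
  ⌊1944/23^2⌋ = ⌊1944/529⌋ = 3
(the next term ⌊1944/23^3⌋ = 0, terminating the sum). Summing: v_23(1944!) = 84 + 3 = 87.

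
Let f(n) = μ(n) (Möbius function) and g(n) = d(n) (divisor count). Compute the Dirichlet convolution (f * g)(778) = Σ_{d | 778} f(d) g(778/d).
(μ * d)(778) = 1

Divisors of 778: [1, 2, 389, 778]. For each d | 778:
  d = 1: μ(1) · d(778/1) = 1 · 4 = 4
  d = 2: μ(2) · d(778/2) = -1 · 2 = -2
  d = 389: μ(389) · d(778/389) = -1 · 2 = -2
  d = 778: μ(778) · d(778/778) = 1 · 1 = 1
Summing: (μ * d)(778) = 4 + -2 + -2 + 1 = 1.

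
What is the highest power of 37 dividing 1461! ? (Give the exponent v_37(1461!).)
v_37(1461!) = 40

Legendre's formula: v_p(n!) = Σ_{k ≥ 1} ⌊n / p^k⌋. For p = 37, n = 1461, the terms are:
  ⌊1461/37^1⌋ = ⌊1461/37⌋ = 39
  ⌊1461/37^2⌋ = ⌊1461/1369⌋ = 1
(the next term ⌊1461/37^3⌋ = 0, terminating the sum). Summing: v_37(1461!) = 39 + 1 = 40.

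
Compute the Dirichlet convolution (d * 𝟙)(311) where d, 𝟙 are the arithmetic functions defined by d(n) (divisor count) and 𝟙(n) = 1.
(d * 𝟙)(311) = 3

Divisors of 311: [1, 311]. For each d | 311:
  d = 1: d(1) · 𝟙(311/1) = 1 · 1 = 1
  d = 311: d(311) · 𝟙(311/311) = 2 · 1 = 2
Summing: (d * 𝟙)(311) = 1 + 2 = 3.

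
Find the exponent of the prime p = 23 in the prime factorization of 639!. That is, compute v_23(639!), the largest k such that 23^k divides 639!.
v_23(639!) = 28

Legendre's formula: v_p(n!) = Σ_{k ≥ 1} ⌊n / p^k⌋. For p = 23, n = 639, the terms are:
  ⌊639/23^1⌋ = ⌊639/23⌋ = 27
  ⌊639/23^2⌋ = ⌊639/529⌋ = 1
(the next term ⌊639/23^3⌋ = 0, terminating the sum). Summing: v_23(639!) = 27 + 1 = 28.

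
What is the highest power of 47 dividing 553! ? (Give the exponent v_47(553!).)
v_47(553!) = 11

Legendre's formula: v_p(n!) = Σ_{k ≥ 1} ⌊n / p^k⌋. For p = 47, n = 553, the terms are:
  ⌊553/47^1⌋ = ⌊553/47⌋ = 11
(the next term ⌊553/47^2⌋ = 0, terminating the sum). Summing: v_47(553!) = 11 = 11.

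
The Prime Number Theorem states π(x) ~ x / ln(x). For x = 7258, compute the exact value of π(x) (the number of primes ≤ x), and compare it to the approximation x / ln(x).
π(7258) = 928;  x/ln(x) ≈ 816.44;  relative error ≈ 12.02%.

Directly count primes up to 7258: π(7258) = 928. The PNT approximation gives 7258/ln(7258) ≈ 7258/8.88986 ≈ 816.44. Relative error (π(x) − x/ln(x)) / π(x) ≈ 12.02%; the approximation is known to undercount slightly (Li(x) is a better estimate).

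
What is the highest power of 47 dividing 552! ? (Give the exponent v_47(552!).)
v_47(552!) = 11

Legendre's formula: v_p(n!) = Σ_{k ≥ 1} ⌊n / p^k⌋. For p = 47, n = 552, the terms are:
  ⌊552/47^1⌋ = ⌊552/47⌋ = 11
(the next term ⌊552/47^2⌋ = 0, terminating the sum). Summing: v_47(552!) = 11 = 11.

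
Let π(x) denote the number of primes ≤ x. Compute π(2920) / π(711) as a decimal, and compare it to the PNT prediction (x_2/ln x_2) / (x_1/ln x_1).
π(2920)/π(711) = 422/127 ≈ 3.3228;  PNT prediction ≈ 3.3798.

π(711) = 127 and π(2920) = 422, so π(2920)/π(711) ≈ 3.3228. The PNT-predicted ratio is (2920/ln(2920)) / (711/ln(711)) ≈ 3.3798. The two agree to within a few percent, as expected.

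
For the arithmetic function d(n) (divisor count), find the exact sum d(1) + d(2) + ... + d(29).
Σ_{n ≤ 29} d(n) = 103

Compute d(n) for each 1 ≤ n ≤ 29: d(1) = 1, d(2) = 2, d(3) = 2, d(4) = 3, d(5) = 2, d(6) = 4, d(7) = 2, d(8) = 4, d(9) = 3, d(10) = 4, d(11) = 2, d(12) = 6, d(13) = 2, d(14) = 4, d(15) = 4, d(16) = 5, d(17) = 2, d(18) = 6, d(19) = 2, d(20) = 6, d(21) = 4, d(22) = 4, d(23) = 2, d(24) = 8, d(25) = 3, d(26) = 4, d(27) = 4, d(28) = 6, d(29) = 2. Summing all 29 values: 103. (Dirichlet's divisor formula: Σ_{n ≤ x} d(n) = x ln(x) + (2γ − 1) x + O(√x). For x = 29, the asymptotic estimate is ≈ 102.13.)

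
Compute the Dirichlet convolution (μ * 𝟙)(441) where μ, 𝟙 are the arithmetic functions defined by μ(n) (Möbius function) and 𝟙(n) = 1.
(μ * 𝟙)(441) = 0

Divisors of 441: [1, 3, 7, 9, 21, 49, 63, 147, 441]. For each d | 441:
  d = 1: μ(1) · 𝟙(441/1) = 1 · 1 = 1
  d = 3: μ(3) · 𝟙(441/3) = -1 · 1 = -1
  d = 7: μ(7) · 𝟙(441/7) = -1 · 1 = -1
  d = 9: μ(9) · 𝟙(441/9) = 0 · 1 = 0
  d = 21: μ(21) · 𝟙(441/21) = 1 · 1 = 1
  d = 49: μ(49) · 𝟙(441/49) = 0 · 1 = 0
  d = 63: μ(63) · 𝟙(441/63) = 0 · 1 = 0
  d = 147: μ(147) · 𝟙(441/147) = 0 · 1 = 0
  d = 441: μ(441) · 𝟙(441/441) = 0 · 1 = 0
Summing: (μ * 𝟙)(441) = 1 + -1 + -1 + 0 + 1 + 0 + 0 + 0 + 0 = 0.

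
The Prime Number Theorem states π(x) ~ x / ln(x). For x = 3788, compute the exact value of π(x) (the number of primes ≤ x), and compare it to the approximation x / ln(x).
π(3788) = 526;  x/ln(x) ≈ 459.73;  relative error ≈ 12.60%.

Directly count primes up to 3788: π(3788) = 526. The PNT approximation gives 3788/ln(3788) ≈ 3788/8.23959 ≈ 459.73. Relative error (π(x) − x/ln(x)) / π(x) ≈ 12.60%; the approximation is known to undercount slightly (Li(x) is a better estimate).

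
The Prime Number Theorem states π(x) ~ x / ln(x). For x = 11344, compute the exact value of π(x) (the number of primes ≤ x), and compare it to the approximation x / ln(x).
π(11344) = 1370;  x/ln(x) ≈ 1215.02;  relative error ≈ 11.31%.

Directly count primes up to 11344: π(11344) = 1370. The PNT approximation gives 11344/ln(11344) ≈ 11344/9.33644 ≈ 1215.02. Relative error (π(x) − x/ln(x)) / π(x) ≈ 11.31%; the approximation is known to undercount slightly (Li(x) is a better estimate).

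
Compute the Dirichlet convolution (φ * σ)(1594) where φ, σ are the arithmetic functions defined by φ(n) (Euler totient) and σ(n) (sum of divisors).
(φ * σ)(1594) = 6376

Divisors of 1594: [1, 2, 797, 1594]. For each d | 1594:
  d = 1: φ(1) · σ(1594/1) = 1 · 2394 = 2394
  d = 2: φ(2) · σ(1594/2) = 1 · 798 = 798
  d = 797: φ(797) · σ(1594/797) = 796 · 3 = 2388
  d = 1594: φ(1594) · σ(1594/1594) = 796 · 1 = 796
Summing: (φ * σ)(1594) = 2394 + 798 + 2388 + 796 = 6376.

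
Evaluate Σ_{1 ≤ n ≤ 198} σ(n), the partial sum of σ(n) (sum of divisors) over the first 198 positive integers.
Σ_{n ≤ 198} σ(n) = 32379

Compute σ(n) for each 1 ≤ n ≤ 198: σ(1) = 1, σ(2) = 3, σ(3) = 4, σ(4) = 7, σ(5) = 6, σ(6) = 12, σ(7) = 8, σ(8) = 15, σ(9) = 13, σ(10) = 18, σ(11) = 12, σ(12) = 28, σ(13) = 14, σ(14) = 24, σ(15) = 24, σ(16) = 31, σ(17) = 18, σ(18) = 39, σ(19) = 20, σ(20) = 42, σ(21) = 32, σ(22) = 36, σ(23) = 24, σ(24) = 60, σ(25) = 31, σ(26) = 42, σ(27) = 40, σ(28) = 56, σ(29) = 30, σ(30) = 72, σ(31) = 32, σ(32) = 63, σ(33) = 48, σ(34) = 54, σ(35) = 48, σ(36) = 91, σ(37) = 38, σ(38) = 60, σ(39) = 56, σ(40) = 90, σ(41) = 42, σ(42) = 96, σ(43) = 44, σ(44) = 84, σ(45) = 78, σ(46) = 72, σ(47) = 48, σ(48) = 124, σ(49) = 57, σ(50) = 93, σ(51) = 72, σ(52) = 98, σ(53) = 54, σ(54) = 120, σ(55) = 72, σ(56) = 120, σ(57) = 80, σ(58) = 90, σ(59) = 60, σ(60) = 168, σ(61) = 62, σ(62) = 96, σ(63) = 104, σ(64) = 127, σ(65) = 84, σ(66) = 144, σ(67) = 68, σ(68) = 126, σ(69) = 96, σ(70) = 144, σ(71) = 72, σ(72) = 195, σ(73) = 74, σ(74) = 114, σ(75) = 124, σ(76) = 140, σ(77) = 96, σ(78) = 168, σ(79) = 80, σ(80) = 186, σ(81) = 121, σ(82) = 126, σ(83) = 84, σ(84) = 224, σ(85) = 108, σ(86) = 132, σ(87) = 120, σ(88) = 180, σ(89) = 90, σ(90) = 234, σ(91) = 112, σ(92) = 168, σ(93) = 128, σ(94) = 144, σ(95) = 120, σ(96) = 252, σ(97) = 98, σ(98) = 171, σ(99) = 156, σ(100) = 217, σ(101) = 102, σ(102) = 216, σ(103) = 104, σ(104) = 210, σ(105) = 192, σ(106) = 162, σ(107) = 108, σ(108) = 280, σ(109) = 110, σ(110) = 216, σ(111) = 152, σ(112) = 248, σ(113) = 114, σ(114) = 240, σ(115) = 144, σ(116) = 210, σ(117) = 182, σ(118) = 180, σ(119) = 144, σ(120) = 360, σ(121) = 133, σ(122) = 186, σ(123) = 168, σ(124) = 224, σ(125) = 156, σ(126) = 312, σ(127) = 128, σ(128) = 255, σ(129) = 176, σ(130) = 252, σ(131) = 132, σ(132) = 336, σ(133) = 160, σ(134) = 204, σ(135) = 240, σ(136) = 270, σ(137) = 138, σ(138) = 288, σ(139) = 140, σ(140) = 336, σ(141) = 192, σ(142) = 216, σ(143) = 168, σ(144) = 403, σ(145) = 180, σ(146) = 222, σ(147) = 228, σ(148) = 266, σ(149) = 150, σ(150) = 372, σ(151) = 152, σ(152) = 300, σ(153) = 234, σ(154) = 288, σ(155) = 192, σ(156) = 392, σ(157) = 158, σ(158) = 240, σ(159) = 216, σ(160) = 378, σ(161) = 192, σ(162) = 363, σ(163) = 164, σ(164) = 294, σ(165) = 288, σ(166) = 252, σ(167) = 168, σ(168) = 480, σ(169) = 183, σ(170) = 324, σ(171) = 260, σ(172) = 308, σ(173) = 174, σ(174) = 360, σ(175) = 248, σ(176) = 372, σ(177) = 240, σ(178) = 270, σ(179) = 180, σ(180) = 546, σ(181) = 182, σ(182) = 336, σ(183) = 248, σ(184) = 360, σ(185) = 228, σ(186) = 384, σ(187) = 216, σ(188) = 336, σ(189) = 320, σ(190) = 360, σ(191) = 192, σ(192) = 508, σ(193) = 194, σ(194) = 294, σ(195) = 336, σ(196) = 399, σ(197) = 198, σ(198) = 468. Summing all 198 values: 32379. (Average order: Σ_{n ≤ x} σ(n) ~ (π²/12) x². For x = 198, (π²/12)·198² ≈ 32244.00.)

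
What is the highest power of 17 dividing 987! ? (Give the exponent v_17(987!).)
v_17(987!) = 61

Legendre's formula: v_p(n!) = Σ_{k ≥ 1} ⌊n / p^k⌋. For p = 17, n = 987, the terms are:
  ⌊987/17^1⌋ = ⌊987/17⌋ = 58
  ⌊987/17^2⌋ = ⌊987/289⌋ = 3
(the next term ⌊987/17^3⌋ = 0, terminating the sum). Summing: v_17(987!) = 58 + 3 = 61.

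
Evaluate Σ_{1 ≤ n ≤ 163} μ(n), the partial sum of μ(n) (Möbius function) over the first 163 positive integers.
Σ_{n ≤ 163} μ(n) = 0

Compute μ(n) for each 1 ≤ n ≤ 163: μ(1) = 1, μ(2) = -1, μ(3) = -1, μ(4) = 0, μ(5) = -1, μ(6) = 1, μ(7) = -1, μ(8) = 0, μ(9) = 0, μ(10) = 1, μ(11) = -1, μ(12) = 0, μ(13) = -1, μ(14) = 1, μ(15) = 1, μ(16) = 0, μ(17) = -1, μ(18) = 0, μ(19) = -1, μ(20) = 0, μ(21) = 1, μ(22) = 1, μ(23) = -1, μ(24) = 0, μ(25) = 0, μ(26) = 1, μ(27) = 0, μ(28) = 0, μ(29) = -1, μ(30) = -1, μ(31) = -1, μ(32) = 0, μ(33) = 1, μ(34) = 1, μ(35) = 1, μ(36) = 0, μ(37) = -1, μ(38) = 1, μ(39) = 1, μ(40) = 0, μ(41) = -1, μ(42) = -1, μ(43) = -1, μ(44) = 0, μ(45) = 0, μ(46) = 1, μ(47) = -1, μ(48) = 0, μ(49) = 0, μ(50) = 0, μ(51) = 1, μ(52) = 0, μ(53) = -1, μ(54) = 0, μ(55) = 1, μ(56) = 0, μ(57) = 1, μ(58) = 1, μ(59) = -1, μ(60) = 0, μ(61) = -1, μ(62) = 1, μ(63) = 0, μ(64) = 0, μ(65) = 1, μ(66) = -1, μ(67) = -1, μ(68) = 0, μ(69) = 1, μ(70) = -1, μ(71) = -1, μ(72) = 0, μ(73) = -1, μ(74) = 1, μ(75) = 0, μ(76) = 0, μ(77) = 1, μ(78) = -1, μ(79) = -1, μ(80) = 0, μ(81) = 0, μ(82) = 1, μ(83) = -1, μ(84) = 0, μ(85) = 1, μ(86) = 1, μ(87) = 1, μ(88) = 0, μ(89) = -1, μ(90) = 0, μ(91) = 1, μ(92) = 0, μ(93) = 1, μ(94) = 1, μ(95) = 1, μ(96) = 0, μ(97) = -1, μ(98) = 0, μ(99) = 0, μ(100) = 0, μ(101) = -1, μ(102) = -1, μ(103) = -1, μ(104) = 0, μ(105) = -1, μ(106) = 1, μ(107) = -1, μ(108) = 0, μ(109) = -1, μ(110) = -1, μ(111) = 1, μ(112) = 0, μ(113) = -1, μ(114) = -1, μ(115) = 1, μ(116) = 0, μ(117) = 0, μ(118) = 1, μ(119) = 1, μ(120) = 0, μ(121) = 0, μ(122) = 1, μ(123) = 1, μ(124) = 0, μ(125) = 0, μ(126) = 0, μ(127) = -1, μ(128) = 0, μ(129) = 1, μ(130) = -1, μ(131) = -1, μ(132) = 0, μ(133) = 1, μ(134) = 1, μ(135) = 0, μ(136) = 0, μ(137) = -1, μ(138) = -1, μ(139) = -1, μ(140) = 0, μ(141) = 1, μ(142) = 1, μ(143) = 1, μ(144) = 0, μ(145) = 1, μ(146) = 1, μ(147) = 0, μ(148) = 0, μ(149) = -1, μ(150) = 0, μ(151) = -1, μ(152) = 0, μ(153) = 0, μ(154) = -1, μ(155) = 1, μ(156) = 0, μ(157) = -1, μ(158) = 1, μ(159) = 1, μ(160) = 0, μ(161) = 1, μ(162) = 0, μ(163) = -1. Summing all 163 values: 0. (Mertens function M(x) = Σ_{n ≤ x} μ(n); on average M(x) should be small (PNT ⟺ M(x) = o(x)).)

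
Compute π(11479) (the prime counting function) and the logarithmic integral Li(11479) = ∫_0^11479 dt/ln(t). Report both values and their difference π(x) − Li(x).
π(11479) = 1383;  Li(11479) ≈ 1405.50;  π(x) − Li(x) ≈ -22.50.

Direct count of primes ≤ 11479 gives π(11479) = 1383. Numerical evaluation of the logarithmic integral gives Li(11479) ≈ 1405.50. The difference π(x) − Li(x) ≈ -22.50 is typically negative for small/moderate x (Li(x) overestimates), though Littlewood's theorem shows this sign changes infinitely often.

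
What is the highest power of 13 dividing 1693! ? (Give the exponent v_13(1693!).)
v_13(1693!) = 140

Legendre's formula: v_p(n!) = Σ_{k ≥ 1} ⌊n / p^k⌋. For p = 13, n = 1693, the terms are:
  ⌊1693/13^1⌋ = ⌊1693/13⌋ = 130
  ⌊1693/13^2⌋ = ⌊1693/169⌋ = 10
(the next term ⌊1693/13^3⌋ = 0, terminating the sum). Summing: v_13(1693!) = 130 + 10 = 140.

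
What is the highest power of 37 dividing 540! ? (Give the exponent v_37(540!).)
v_37(540!) = 14

Legendre's formula: v_p(n!) = Σ_{k ≥ 1} ⌊n / p^k⌋. For p = 37, n = 540, the terms are:
  ⌊540/37^1⌋ = ⌊540/37⌋ = 14
(the next term ⌊540/37^2⌋ = 0, terminating the sum). Summing: v_37(540!) = 14 = 14.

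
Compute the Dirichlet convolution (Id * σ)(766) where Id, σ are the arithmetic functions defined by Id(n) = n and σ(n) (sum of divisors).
(Id * σ)(766) = 3835

Divisors of 766: [1, 2, 383, 766]. For each d | 766:
  d = 1: Id(1) · σ(766/1) = 1 · 1152 = 1152
  d = 2: Id(2) · σ(766/2) = 2 · 384 = 768
  d = 383: Id(383) · σ(766/383) = 383 · 3 = 1149
  d = 766: Id(766) · σ(766/766) = 766 · 1 = 766
Summing: (Id * σ)(766) = 1152 + 768 + 1149 + 766 = 3835.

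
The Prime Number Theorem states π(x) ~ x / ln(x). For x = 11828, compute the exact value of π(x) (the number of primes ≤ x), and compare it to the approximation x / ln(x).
π(11828) = 1418;  x/ln(x) ≈ 1261.22;  relative error ≈ 11.06%.

Directly count primes up to 11828: π(11828) = 1418. The PNT approximation gives 11828/ln(11828) ≈ 11828/9.37822 ≈ 1261.22. Relative error (π(x) − x/ln(x)) / π(x) ≈ 11.06%; the approximation is known to undercount slightly (Li(x) is a better estimate).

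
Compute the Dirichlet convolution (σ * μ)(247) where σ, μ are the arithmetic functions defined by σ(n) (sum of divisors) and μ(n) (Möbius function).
(σ * μ)(247) = 247

Divisors of 247: [1, 13, 19, 247]. For each d | 247:
  d = 1: σ(1) · μ(247/1) = 1 · 1 = 1
  d = 13: σ(13) · μ(247/13) = 14 · -1 = -14
  d = 19: σ(19) · μ(247/19) = 20 · -1 = -20
  d = 247: σ(247) · μ(247/247) = 280 · 1 = 280
Summing: (σ * μ)(247) = 1 + -14 + -20 + 280 = 247.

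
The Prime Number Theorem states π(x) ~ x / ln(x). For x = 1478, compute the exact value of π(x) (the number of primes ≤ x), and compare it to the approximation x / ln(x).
π(1478) = 233;  x/ln(x) ≈ 202.51;  relative error ≈ 13.09%.

Directly count primes up to 1478: π(1478) = 233. The PNT approximation gives 1478/ln(1478) ≈ 1478/7.29845 ≈ 202.51. Relative error (π(x) − x/ln(x)) / π(x) ≈ 13.09%; the approximation is known to undercount slightly (Li(x) is a better estimate).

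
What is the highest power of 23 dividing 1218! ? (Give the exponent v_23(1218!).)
v_23(1218!) = 54

Legendre's formula: v_p(n!) = Σ_{k ≥ 1} ⌊n / p^k⌋. For p = 23, n = 1218, the terms are:
  ⌊1218/23^1⌋ = ⌊1218/23⌋ = 52
  ⌊1218/23^2⌋ = ⌊1218/529⌋ = 2
(the next term ⌊1218/23^3⌋ = 0, terminating the sum). Summing: v_23(1218!) = 52 + 2 = 54.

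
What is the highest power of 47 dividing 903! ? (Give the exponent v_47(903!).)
v_47(903!) = 19

Legendre's formula: v_p(n!) = Σ_{k ≥ 1} ⌊n / p^k⌋. For p = 47, n = 903, the terms are:
  ⌊903/47^1⌋ = ⌊903/47⌋ = 19
(the next term ⌊903/47^2⌋ = 0, terminating the sum). Summing: v_47(903!) = 19 = 19.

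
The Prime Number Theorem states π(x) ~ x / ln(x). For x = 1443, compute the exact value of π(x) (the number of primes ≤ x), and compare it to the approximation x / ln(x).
π(1443) = 228;  x/ln(x) ≈ 198.36;  relative error ≈ 13.00%.

Directly count primes up to 1443: π(1443) = 228. The PNT approximation gives 1443/ln(1443) ≈ 1443/7.27448 ≈ 198.36. Relative error (π(x) − x/ln(x)) / π(x) ≈ 13.00%; the approximation is known to undercount slightly (Li(x) is a better estimate).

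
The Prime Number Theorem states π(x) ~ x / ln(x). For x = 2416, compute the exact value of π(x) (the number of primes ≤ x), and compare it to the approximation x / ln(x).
π(2416) = 358;  x/ln(x) ≈ 310.15;  relative error ≈ 13.37%.

Directly count primes up to 2416: π(2416) = 358. The PNT approximation gives 2416/ln(2416) ≈ 2416/7.78987 ≈ 310.15. Relative error (π(x) − x/ln(x)) / π(x) ≈ 13.37%; the approximation is known to undercount slightly (Li(x) is a better estimate).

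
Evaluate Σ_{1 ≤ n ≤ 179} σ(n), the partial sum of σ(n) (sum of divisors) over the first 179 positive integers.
Σ_{n ≤ 179} σ(n) = 26274

Compute σ(n) for each 1 ≤ n ≤ 179: σ(1) = 1, σ(2) = 3, σ(3) = 4, σ(4) = 7, σ(5) = 6, σ(6) = 12, σ(7) = 8, σ(8) = 15, σ(9) = 13, σ(10) = 18, σ(11) = 12, σ(12) = 28, σ(13) = 14, σ(14) = 24, σ(15) = 24, σ(16) = 31, σ(17) = 18, σ(18) = 39, σ(19) = 20, σ(20) = 42, σ(21) = 32, σ(22) = 36, σ(23) = 24, σ(24) = 60, σ(25) = 31, σ(26) = 42, σ(27) = 40, σ(28) = 56, σ(29) = 30, σ(30) = 72, σ(31) = 32, σ(32) = 63, σ(33) = 48, σ(34) = 54, σ(35) = 48, σ(36) = 91, σ(37) = 38, σ(38) = 60, σ(39) = 56, σ(40) = 90, σ(41) = 42, σ(42) = 96, σ(43) = 44, σ(44) = 84, σ(45) = 78, σ(46) = 72, σ(47) = 48, σ(48) = 124, σ(49) = 57, σ(50) = 93, σ(51) = 72, σ(52) = 98, σ(53) = 54, σ(54) = 120, σ(55) = 72, σ(56) = 120, σ(57) = 80, σ(58) = 90, σ(59) = 60, σ(60) = 168, σ(61) = 62, σ(62) = 96, σ(63) = 104, σ(64) = 127, σ(65) = 84, σ(66) = 144, σ(67) = 68, σ(68) = 126, σ(69) = 96, σ(70) = 144, σ(71) = 72, σ(72) = 195, σ(73) = 74, σ(74) = 114, σ(75) = 124, σ(76) = 140, σ(77) = 96, σ(78) = 168, σ(79) = 80, σ(80) = 186, σ(81) = 121, σ(82) = 126, σ(83) = 84, σ(84) = 224, σ(85) = 108, σ(86) = 132, σ(87) = 120, σ(88) = 180, σ(89) = 90, σ(90) = 234, σ(91) = 112, σ(92) = 168, σ(93) = 128, σ(94) = 144, σ(95) = 120, σ(96) = 252, σ(97) = 98, σ(98) = 171, σ(99) = 156, σ(100) = 217, σ(101) = 102, σ(102) = 216, σ(103) = 104, σ(104) = 210, σ(105) = 192, σ(106) = 162, σ(107) = 108, σ(108) = 280, σ(109) = 110, σ(110) = 216, σ(111) = 152, σ(112) = 248, σ(113) = 114, σ(114) = 240, σ(115) = 144, σ(116) = 210, σ(117) = 182, σ(118) = 180, σ(119) = 144, σ(120) = 360, σ(121) = 133, σ(122) = 186, σ(123) = 168, σ(124) = 224, σ(125) = 156, σ(126) = 312, σ(127) = 128, σ(128) = 255, σ(129) = 176, σ(130) = 252, σ(131) = 132, σ(132) = 336, σ(133) = 160, σ(134) = 204, σ(135) = 240, σ(136) = 270, σ(137) = 138, σ(138) = 288, σ(139) = 140, σ(140) = 336, σ(141) = 192, σ(142) = 216, σ(143) = 168, σ(144) = 403, σ(145) = 180, σ(146) = 222, σ(147) = 228, σ(148) = 266, σ(149) = 150, σ(150) = 372, σ(151) = 152, σ(152) = 300, σ(153) = 234, σ(154) = 288, σ(155) = 192, σ(156) = 392, σ(157) = 158, σ(158) = 240, σ(159) = 216, σ(160) = 378, σ(161) = 192, σ(162) = 363, σ(163) = 164, σ(164) = 294, σ(165) = 288, σ(166) = 252, σ(167) = 168, σ(168) = 480, σ(169) = 183, σ(170) = 324, σ(171) = 260, σ(172) = 308, σ(173) = 174, σ(174) = 360, σ(175) = 248, σ(176) = 372, σ(177) = 240, σ(178) = 270, σ(179) = 180. Summing all 179 values: 26274. (Average order: Σ_{n ≤ x} σ(n) ~ (π²/12) x². For x = 179, (π²/12)·179² ≈ 26352.67.)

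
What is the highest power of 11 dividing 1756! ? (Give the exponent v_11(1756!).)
v_11(1756!) = 174

Legendre's formula: v_p(n!) = Σ_{k ≥ 1} ⌊n / p^k⌋. For p = 11, n = 1756, the terms are:
  ⌊1756/11^1⌋ = ⌊1756/11⌋ = 159
  ⌊1756/11^2⌋ = ⌊1756/121⌋ = 14
  ⌊1756/11^3⌋ = ⌊1756/1331⌋ = 1
(the next term ⌊1756/11^4⌋ = 0, terminating the sum). Summing: v_11(1756!) = 159 + 14 + 1 = 174.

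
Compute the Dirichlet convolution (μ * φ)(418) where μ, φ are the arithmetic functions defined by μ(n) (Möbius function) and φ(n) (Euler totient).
(μ * φ)(418) = 0

Divisors of 418: [1, 2, 11, 19, 22, 38, 209, 418]. For each d | 418:
  d = 1: μ(1) · φ(418/1) = 1 · 180 = 180
  d = 2: μ(2) · φ(418/2) = -1 · 180 = -180
  d = 11: μ(11) · φ(418/11) = -1 · 18 = -18
  d = 19: μ(19) · φ(418/19) = -1 · 10 = -10
  d = 22: μ(22) · φ(418/22) = 1 · 18 = 18
  d = 38: μ(38) · φ(418/38) = 1 · 10 = 10
  d = 209: μ(209) · φ(418/209) = 1 · 1 = 1
  d = 418: μ(418) · φ(418/418) = -1 · 1 = -1
Summing: (μ * φ)(418) = 180 + -180 + -18 + -10 + 18 + 10 + 1 + -1 = 0.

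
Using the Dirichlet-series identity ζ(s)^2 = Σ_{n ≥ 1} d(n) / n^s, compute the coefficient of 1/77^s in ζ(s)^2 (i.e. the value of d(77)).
d(77) = 4

ζ(s)^2 = (Σ 1/m^s)(Σ 1/k^s). The coefficient of 1/n^s in the product is the number of ordered pairs (m, k) with mk = n, which equals d(n). For n = 77, divisors are [1, 7, 11, 77], so d(77) = 4.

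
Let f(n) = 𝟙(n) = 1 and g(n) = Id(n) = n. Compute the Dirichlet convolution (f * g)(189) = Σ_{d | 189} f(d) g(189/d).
(𝟙 * Id)(189) = 320

Divisors of 189: [1, 3, 7, 9, 21, 27, 63, 189]. For each d | 189:
  d = 1: 𝟙(1) · Id(189/1) = 1 · 189 = 189
  d = 3: 𝟙(3) · Id(189/3) = 1 · 63 = 63
  d = 7: 𝟙(7) · Id(189/7) = 1 · 27 = 27
  d = 9: 𝟙(9) · Id(189/9) = 1 · 21 = 21
  d = 21: 𝟙(21) · Id(189/21) = 1 · 9 = 9
  d = 27: 𝟙(27) · Id(189/27) = 1 · 7 = 7
  d = 63: 𝟙(63) · Id(189/63) = 1 · 3 = 3
  d = 189: 𝟙(189) · Id(189/189) = 1 · 1 = 1
Summing: (𝟙 * Id)(189) = 189 + 63 + 27 + 21 + 9 + 7 + 3 + 1 = 320.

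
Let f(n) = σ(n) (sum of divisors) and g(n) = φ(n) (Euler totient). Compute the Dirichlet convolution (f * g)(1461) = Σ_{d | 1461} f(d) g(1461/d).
(σ * φ)(1461) = 5844

Divisors of 1461: [1, 3, 487, 1461]. For each d | 1461:
  d = 1: σ(1) · φ(1461/1) = 1 · 972 = 972
  d = 3: σ(3) · φ(1461/3) = 4 · 486 = 1944
  d = 487: σ(487) · φ(1461/487) = 488 · 2 = 976
  d = 1461: σ(1461) · φ(1461/1461) = 1952 · 1 = 1952
Summing: (σ * φ)(1461) = 972 + 1944 + 976 + 1952 = 5844.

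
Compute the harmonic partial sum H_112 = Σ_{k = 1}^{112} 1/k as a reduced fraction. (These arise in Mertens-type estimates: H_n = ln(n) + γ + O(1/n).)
H_112 = 815184434573383335650686014939192934428778620497/153803387341307877636928566091115101174034840640

Direct summation: H_112 = 1 + 1/2 + ... + 1/112. The least common denominator is lcm(1, ..., 112) = 8459186303771933270031071135011330564571916235200; over this denominator the numerator is 8459186303771933270031071135011330564571916235200 + 4229593151885966635015535567505665282285958117600 + 2819728767923977756677023711670443521523972078400 + 2114796575942983317507767783752832641142979058800 + 1691837260754386654006214227002266112914383247040 + 1409864383961988878338511855835221760761986039200 + 1208455186253133324290153019287332937795988033600 + 1057398287971491658753883891876416320571489529400 + 939909589307992585559007903890147840507990692800 + 845918630377193327003107113501133056457191623520 + 769016936706539388184642830455575505870174203200 + 704932191980994439169255927917610880380993019600 + 650706638751687174617774702693179274197839710400 + 604227593126566662145076509643666468897994016800 + 563945753584795551335404742334088704304794415680 + 528699143985745829376941945938208160285744764700 + 497599194339525486472415949118313562621877425600 + 469954794653996292779503951945073920253995346400 + 445220331777470172106898480790070029714311380800 + 422959315188596663501553556750566528228595811760 + 402818395417711108096717673095777645931996011200 + 384508468353269694092321415227787752935087101600 + 367790708859649272610046571087449154981387662400 + 352466095990497219584627963958805440190496509800 + 338367452150877330801242845400453222582876649408 + 325353319375843587308887351346589637098919855200 + 313303196435997528519669301296715946835996897600 + 302113796563283331072538254821833234448997008400 + 291696079440411492070036935690045881536962628800 + 281972876792397775667702371167044352152397207840 + 272876977541030105484873262419720340792642459200 + 264349571992872914688470972969104080142872382350 + 256338978902179796061547610151858501956724734400 + 248799597169762743236207974559156781310938712800 + 241691037250626664858030603857466587559197606720 + 234977397326998146389751975972536960126997673200 + 228626656858700899190028949594900826069511249600 + 222610165888735086053449240395035014857155690400 + 216902212917229058205924900897726424732613236800 + 211479657594298331750776778375283264114297905880 + 206321617165169104147099295975886111331022347200 + 201409197708855554048358836547888822965998005600 + 196725262878417052791420258953751873594695726400 + 192254234176634847046160707613893876467543550800 + 187981917861598517111801580778029568101598138560 + 183895354429824636305023285543724577490693831200 + 179982687314296452553852577340666607756849281600 + 176233047995248609792313981979402720095248254900 + 172636455179019046327164717041047562542284004800 + 169183726075438665400621422700226611291438324704 + 165866398113175162157471983039437854207292475200 + 162676659687921793654443675673294818549459927600 + 159607288750413835283605115754930765369281438400 + 156651598217998764259834650648357973417998448800 + 153803387341307877636928566091115101174034840640 + 151056898281641665536269127410916617224498504200 + 148406777259156724035632826930023343238103793600 + 145848039720205746035018467845022940768481314400 + 143376039046981919831035103983242890924947732800 + 140986438396198887833851185583522176076198603920 + 138675185307736610984115920246087386304457643200 + 136438488770515052742436631209860170396321229600 + 134272798472570369365572557698592548643998670400 + 132174785996436457344235486484552040071436191175 + 130141327750337434923554940538635854839567942080 + 128169489451089898030773805075929250978362367200 + 126256511996596018955687628880766127829431585600 + 124399798584881371618103987279578390655469356400 + 122596902953216424203348857029149718327129220800 + 120845518625313332429015301928733293779598803360 + 119143469067210327746916494859314514993970651200 + 117488698663499073194875987986268480063498836600 + 115879264435231962603165358013853843350300222400 + 114313328429350449595014474797450413034755624800 + 112789150716959110267080948466817740860958883136 + 111305082944367543026724620197517507428577845200 + 109859562386648484026377547207939357981453457600 + 108451106458614529102962450448863212366306618400 + 107078307642682699620646470063434564108505268800 + 105739828797149165875388389187641632057148952940 + 104434398811999176173223100432238648945332299200 + 103160808582584552073549647987943055665511173600 + 101917907274360641807603266686883500777974894400 + 100704598854427777024179418273944411482999002800 + 99519838867905097294483189823662712524375485120 + 98362631439208526395710129476875936797347863200 + 97232026480137164023345645230015293845654209600 + 96127117088317423523080353806946938233771775400 + 95047037121032958090236754325970006343504676800 + 93990958930799258555900790389014784050799069280 + 92958091250241024945396386099025610599691387200 + 91947677214912318152511642771862288745346915600 + 90958992513676701828291087473240113597547486400 + 89991343657148226276926288670333303878424640800 + 89044066355494034421379696158014005942862276160 + 88116523997624304896156990989701360047624127450 + 87208106224452920309598671494962170768782641600 + 86318227589509523163582358520523781271142002400 + 85446326300726598687182536717286167318908244800 + 84591863037719332700310711350113305645719162352 + 83754319839326071980505654802092381827444715200 + 82933199056587581078735991519718927103646237600 + 82128022366717798738165739174867287034678798400 + 81338329843960896827221837836647409274729963800 + 80563679083542221619343534619155529186399202240 + 79803644375206917641802557877465382684640719200 + 79057815923102180093748328364591874435251553600 + 78325799108999382129917325324178986708999224400 + 77607213796072782293863037935883766647448772800 + 76901693670653938818464283045557550587017420320 + 76208885619566966396676316531633608689837083200 + 75528449140820832768134563705458308612249252100 = 44835143901536083460787730821655611393582824127335, so H_112 = 44835143901536083460787730821655611393582824127335/8459186303771933270031071135011330564571916235200; reducing by gcd(44835143901536083460787730821655611393582824127335, 8459186303771933270031071135011330564571916235200) = 55 gives 815184434573383335650686014939192934428778620497/153803387341307877636928566091115101174034840640 ≈ 5.30017. (The PNT-adjacent estimate ln(112) + γ ≈ 5.29571 matches within O(1/n).)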